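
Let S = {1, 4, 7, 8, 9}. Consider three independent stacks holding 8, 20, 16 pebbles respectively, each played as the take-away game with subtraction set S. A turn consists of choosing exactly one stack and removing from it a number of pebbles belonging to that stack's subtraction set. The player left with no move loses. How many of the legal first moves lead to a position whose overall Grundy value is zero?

3

All stacks use S = {1, 4, 7, 8, 9}:
G(0) = 0
G(1) = mex{0} = 1
G(2) = mex{1} = 0
G(3) = mex{0} = 1
G(4) = mex{1,0} = 2
G(5) = mex{2,1} = 0
G(6) = mex{0,0} = 1
G(7) = mex{1,1,0} = 2
G(8) = mex{2,2,1,0} = 3
G(9) = mex{3,0,0,1,0} = 2
G(10) = mex{2,1,1,0,1} = 3
G(11) = mex{3,2,2,1,0} = 4
G(12) = mex{4,3,0,2,1} = 5
G(13) = mex{5,2,1,0,2} = 3
G(14) = mex{3,3,2,1,0} = 4
G(15) = mex{4,4,3,2,1} = 0
G(16) = mex{0,5,2,3,2} = 1
G(17) = mex{1,3,3,2,3} = 0
G(18) = mex{0,4,4,3,2} = 1
G(19) = mex{1,0,5,4,3} = 2
G(20) = mex{2,1,3,5,4} = 0
Stack A: G(8) = 3.
Stack B: G(20) = 0.
Stack C: G(16) = 1.
Combined Grundy value = 3 ⊕ 0 ⊕ 1 = 2.
A winning move leaves total XOR = 0, i.e. changes one component's Grundy value g to g ⊕ X where X is the current total.
Stack A: need g' = 3⊕2 = 1. Options: 8−1→G=2, 8−4→G=2, 8−7→G=1, 8−8→G=0. Hits: 1.
Stack B: need g' = 0⊕2 = 2. Options: 20−1→G=2, 20−4→G=1, 20−7→G=3, 20−8→G=5, 20−9→G=4. Hits: 1.
Stack C: need g' = 1⊕2 = 3. Options: 16−1→G=0, 16−4→G=5, 16−7→G=2, 16−8→G=3, 16−9→G=2. Hits: 1.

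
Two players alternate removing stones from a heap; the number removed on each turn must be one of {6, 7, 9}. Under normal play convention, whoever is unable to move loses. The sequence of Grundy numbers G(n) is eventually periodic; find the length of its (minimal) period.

15

G(0) = 0
G(1) = mex{} = 0
G(2) = mex{} = 0
G(3) = mex{} = 0
G(4) = mex{} = 0
G(5) = mex{} = 0
G(6) = mex{0} = 1
G(7) = mex{0,0} = 1
G(8) = mex{0,0} = 1
G(9) = mex{0,0,0} = 1
G(10) = mex{0,0,0} = 1
G(11) = mex{0,0,0} = 1
G(12) = mex{1,0,0} = 2
G(13) = mex{1,1,0} = 2
G(14) = mex{1,1,0} = 2
G(15) = mex{1,1,1} = 0
G(16) = mex{1,1,1} = 0
G(17) = mex{1,1,1} = 0
G(18) = mex{2,1,1} = 0
G(19) = mex{2,2,1} = 0
G(20) = mex{2,2,1} = 0
G(21) = mex{0,2,2} = 1
G(22) = mex{0,0,2} = 1
G(23) = mex{0,0,2} = 1
G(24) = mex{0,0,0} = 1
G(25) = mex{0,0,0} = 1
G(26) = mex{0,0,0} = 1
G(27) = mex{1,0,0} = 2
G(28) = mex{1,1,0} = 2
G(29) = mex{1,1,0} = 2
G(30) = mex{1,1,1} = 0
G(31) = mex{1,1,1} = 0
G(n+15) = G(n) holds for n = 0,…,8 (a full window of length max(S) = 9), so the sequence is purely periodic with period 15.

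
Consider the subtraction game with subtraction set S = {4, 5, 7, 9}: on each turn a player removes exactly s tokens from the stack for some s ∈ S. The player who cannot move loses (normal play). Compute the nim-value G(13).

G(0) = 0
G(1) = mex{} = 0
G(2) = mex{} = 0
G(3) = mex{} = 0
G(4) = mex{0} = 1
G(5) = mex{0,0} = 1
G(6) = mex{0,0} = 1
G(7) = mex{0,0,0} = 1
G(8) = mex{1,0,0} = 2
G(9) = mex{1,1,0,0} = 2
G(10) = mex{1,1,0,0} = 2
G(11) = mex{1,1,1,0} = 2
G(12) = mex{2,1,1,0} = 3
G(13) = mex{2,2,1,1} = 0

0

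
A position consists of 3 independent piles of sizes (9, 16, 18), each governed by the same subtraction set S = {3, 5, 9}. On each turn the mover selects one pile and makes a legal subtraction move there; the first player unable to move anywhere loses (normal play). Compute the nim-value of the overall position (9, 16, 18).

3

All piles use S = {3, 5, 9}:
n :  0  1  2  3  4  5  6  7  8  9 10 11 12 13 14 15 16 17 18
G :  0  0  0  1  1  1  2  2  0  3  3  1  0  2  0  1  0  1  0
Pile A: G(9) = 3.
Pile B: G(16) = 0.
Pile C: G(18) = 0.
Combined Grundy value = 3 ⊕ 0 ⊕ 0 = 3.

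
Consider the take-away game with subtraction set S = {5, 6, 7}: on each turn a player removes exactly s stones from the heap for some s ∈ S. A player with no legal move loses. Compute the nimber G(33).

n :  0  1  2  3  4  5  6  7  8  9 10 11 12 13 14 15 16 17 18 19 20 21 22 23 24 25 26 27 28 29 30 31 32 33
G :  0  0  0  0  0  1  1  1  1  1  2  2  0  0  0  0  0  1  1  1  1  1  2  2  0  0  0  0  0  1  1  1  1  1

1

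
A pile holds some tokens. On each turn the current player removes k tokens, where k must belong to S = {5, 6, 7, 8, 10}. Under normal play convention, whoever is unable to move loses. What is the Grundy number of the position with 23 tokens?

1

G(0) = 0
G(1) = mex{} = 0
G(2) = mex{} = 0
G(3) = mex{} = 0
G(4) = mex{} = 0
G(5) = mex{0} = 1
G(6) = mex{0,0} = 1
G(7) = mex{0,0,0} = 1
G(8) = mex{0,0,0,0} = 1
G(9) = mex{0,0,0,0} = 1
G(10) = mex{1,0,0,0,0} = 2
G(11) = mex{1,1,0,0,0} = 2
G(12) = mex{1,1,1,0,0} = 2
G(13) = mex{1,1,1,1,0} = 2
G(14) = mex{1,1,1,1,0} = 2
G(15) = mex{2,1,1,1,1} = 0
G(16) = mex{2,2,1,1,1} = 0
G(17) = mex{2,2,2,1,1} = 0
G(18) = mex{2,2,2,2,1} = 0
G(19) = mex{2,2,2,2,1} = 0
G(20) = mex{0,2,2,2,2} = 1
G(21) = mex{0,0,2,2,2} = 1
G(22) = mex{0,0,0,2,2} = 1
G(23) = mex{0,0,0,0,2} = 1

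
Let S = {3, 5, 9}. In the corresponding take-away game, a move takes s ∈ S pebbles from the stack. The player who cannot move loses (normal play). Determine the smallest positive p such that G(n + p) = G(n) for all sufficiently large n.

2

G(0) = 0
G(1) = mex{} = 0
G(2) = mex{} = 0
G(3) = mex{0} = 1
G(4) = mex{0} = 1
G(5) = mex{0,0} = 1
G(6) = mex{1,0} = 2
G(7) = mex{1,0} = 2
G(8) = mex{1,1} = 0
G(9) = mex{2,1,0} = 3
G(10) = mex{2,1,0} = 3
G(11) = mex{0,2,0} = 1
G(12) = mex{3,2,1} = 0
G(13) = mex{3,0,1} = 2
G(14) = mex{1,3,1} = 0
G(15) = mex{0,3,2} = 1
G(16) = mex{2,1,2} = 0
G(17) = mex{0,0,0} = 1
G(18) = mex{1,2,3} = 0
G(19) = mex{0,0,3} = 1
G(20) = mex{1,1,1} = 0
G(21) = mex{0,0,0} = 1
G(22) = mex{1,1,2} = 0
G(23) = mex{0,0,0} = 1
G(24) = mex{1,1,1} = 0
G(25) = mex{0,0,0} = 1
G(26) = mex{1,1,1} = 0
From n = 14 onward G(n+2) = G(n); since this holds over max(S) = 9 consecutive positions the period is 2 (pre-period 14).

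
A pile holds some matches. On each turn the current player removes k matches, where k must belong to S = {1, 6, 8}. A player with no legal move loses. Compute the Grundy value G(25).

n :  0  1  2  3  4  5  6  7  8  9 10 11 12 13 14 15 16 17 18 19 20 21 22 23 24 25
G :  0  1  0  1  0  1  2  0  1  0  1  0  1  2  0  1  0  1  0  1  2  0  1  0  1  0

0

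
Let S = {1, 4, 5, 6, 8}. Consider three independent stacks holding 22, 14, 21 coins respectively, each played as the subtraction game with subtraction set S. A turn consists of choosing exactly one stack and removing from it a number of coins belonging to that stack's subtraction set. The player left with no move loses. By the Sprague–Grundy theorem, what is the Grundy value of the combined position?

All stacks use S = {1, 4, 5, 6, 8}:
n :  0  1  2  3  4  5  6  7  8  9 10 11 12 13 14 15 16 17 18 19 20 21 22
G :  0  1  0  1  2  3  2  3  4  0  1  0  1  2  3  2  3  4  0  1  0  1  2
Stack A: G(22) = 2.
Stack B: G(14) = 3.
Stack C: G(21) = 1.
Combined Grundy value = 2 ⊕ 3 ⊕ 1 = 0.

0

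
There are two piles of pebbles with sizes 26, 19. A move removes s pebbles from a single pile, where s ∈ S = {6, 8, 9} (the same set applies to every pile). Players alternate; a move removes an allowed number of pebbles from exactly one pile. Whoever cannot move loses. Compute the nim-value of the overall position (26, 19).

1

All piles use S = {6, 8, 9}:
n :  0  1  2  3  4  5  6  7  8  9 10 11 12 13 14 15 16 17 18 19 20 21 22 23 24 25 26
G :  0  0  0  0  0  0  1  1  1  1  1  1  2  2  2  0  0  0  0  0  0  1  1  1  1  1  1
Pile A: G(26) = 1.
Pile B: G(19) = 0.
Combined Grundy value = 1 ⊕ 0 = 1.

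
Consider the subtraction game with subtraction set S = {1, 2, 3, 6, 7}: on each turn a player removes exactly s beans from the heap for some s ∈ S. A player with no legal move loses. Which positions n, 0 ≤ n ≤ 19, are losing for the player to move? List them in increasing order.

0, 4, 8, 12, 16

n :  0  1  2  3  4  5  6  7  8  9 10 11 12 13 14 15 16 17 18 19
G :  0  1  2  3  0  1  2  3  0  1  2  3  0  1  2  3  0  1  2  3
P-positions are exactly the n with G(n) = 0.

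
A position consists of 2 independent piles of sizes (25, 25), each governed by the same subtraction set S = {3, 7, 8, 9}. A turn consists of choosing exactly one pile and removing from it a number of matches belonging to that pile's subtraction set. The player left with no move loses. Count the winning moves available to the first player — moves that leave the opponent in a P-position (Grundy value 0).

All piles use S = {3, 7, 8, 9}:
n :  0  1  2  3  4  5  6  7  8  9 10 11 12 13 14 15 16 17 18 19 20 21 22 23 24 25
G :  0  0  0  1  1  1  0  2  2  1  3  3  0  2  4  1  0  0  0  1  1  1  0  2  2  1
Pile A: G(25) = 1.
Pile B: G(25) = 1.
Combined Grundy value = 1 ⊕ 1 = 0.
A winning move leaves total XOR = 0, i.e. changes one component's Grundy value g to g ⊕ X where X is the current total.
Pile A: target g' = 1⊕0 = 1, but every legal move changes the Grundy value (mex property), so 0 moves.
Pile B: target g' = 1⊕0 = 1, but every legal move changes the Grundy value (mex property), so 0 moves.

0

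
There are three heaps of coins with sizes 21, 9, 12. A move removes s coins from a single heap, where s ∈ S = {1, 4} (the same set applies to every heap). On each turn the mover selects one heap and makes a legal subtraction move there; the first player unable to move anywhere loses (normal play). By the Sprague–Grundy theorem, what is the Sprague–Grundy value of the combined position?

3

All heaps use S = {1, 4}:
G(0) = 0
G(1) = mex{0} = 1
G(2) = mex{1} = 0
G(3) = mex{0} = 1
G(4) = mex{1,0} = 2
G(5) = mex{2,1} = 0
G(6) = mex{0,0} = 1
G(7) = mex{1,1} = 0
G(8) = mex{0,2} = 1
G(9) = mex{1,0} = 2
G(10) = mex{2,1} = 0
G(11) = mex{0,0} = 1
G(12) = mex{1,1} = 0
G(13) = mex{0,2} = 1
G(14) = mex{1,0} = 2
G(15) = mex{2,1} = 0
G(16) = mex{0,0} = 1
G(17) = mex{1,1} = 0
G(18) = mex{0,2} = 1
G(19) = mex{1,0} = 2
G(20) = mex{2,1} = 0
G(21) = mex{0,0} = 1
Heap A: G(21) = 1.
Heap B: G(9) = 2.
Heap C: G(12) = 0.
Combined Grundy value = 1 ⊕ 2 ⊕ 0 = 3.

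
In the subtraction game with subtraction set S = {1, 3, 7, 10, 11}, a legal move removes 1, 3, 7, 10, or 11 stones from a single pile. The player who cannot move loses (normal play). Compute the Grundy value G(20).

0

n :  0  1  2  3  4  5  6  7  8  9 10 11 12 13 14 15 16 17 18 19 20
G :  0  1  0  1  0  1  0  1  0  1  2  3  2  3  2  3  2  3  2  3  0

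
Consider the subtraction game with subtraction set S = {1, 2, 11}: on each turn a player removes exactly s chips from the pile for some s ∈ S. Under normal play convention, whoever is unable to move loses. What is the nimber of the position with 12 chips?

G(0) = 0
G(1) = mex{0} = 1
G(2) = mex{1,0} = 2
G(3) = mex{2,1} = 0
G(4) = mex{0,2} = 1
G(5) = mex{1,0} = 2
G(6) = mex{2,1} = 0
G(7) = mex{0,2} = 1
G(8) = mex{1,0} = 2
G(9) = mex{2,1} = 0
G(10) = mex{0,2} = 1
G(11) = mex{1,0,0} = 2
G(12) = mex{2,1,1} = 0

0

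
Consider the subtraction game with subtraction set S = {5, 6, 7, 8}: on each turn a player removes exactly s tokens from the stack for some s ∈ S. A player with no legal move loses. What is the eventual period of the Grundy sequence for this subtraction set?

G(0) = 0
G(1) = mex{} = 0
G(2) = mex{} = 0
G(3) = mex{} = 0
G(4) = mex{} = 0
G(5) = mex{0} = 1
G(6) = mex{0,0} = 1
G(7) = mex{0,0,0} = 1
G(8) = mex{0,0,0,0} = 1
G(9) = mex{0,0,0,0} = 1
G(10) = mex{1,0,0,0} = 2
G(11) = mex{1,1,0,0} = 2
G(12) = mex{1,1,1,0} = 2
G(13) = mex{1,1,1,1} = 0
G(14) = mex{1,1,1,1} = 0
G(15) = mex{2,1,1,1} = 0
G(16) = mex{2,2,1,1} = 0
G(17) = mex{2,2,2,1} = 0
G(18) = mex{0,2,2,2} = 1
G(19) = mex{0,0,2,2} = 1
G(20) = mex{0,0,0,2} = 1
G(21) = mex{0,0,0,0} = 1
G(22) = mex{0,0,0,0} = 1
G(23) = mex{1,0,0,0} = 2
G(24) = mex{1,1,0,0} = 2
G(25) = mex{1,1,1,0} = 2
G(26) = mex{1,1,1,1} = 0
G(27) = mex{1,1,1,1} = 0
G(n+13) = G(n) holds for n = 0,…,7 (a full window of length max(S) = 8), so the sequence is purely periodic with period 13.

13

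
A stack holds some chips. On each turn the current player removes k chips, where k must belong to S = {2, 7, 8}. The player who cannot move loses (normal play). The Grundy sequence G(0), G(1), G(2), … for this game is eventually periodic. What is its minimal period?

5

n :  0  1  2  3  4  5  6  7  8  9 10 11 12 13 14 15 16 17 18 19 20 21 22 23 24 25 26
G :  0  0  1  1  0  0  1  1  2  2  0  3  1  2  0  0  1  1  2  0  0  1  1  2  0  0  1
From n = 12 onward G(n+5) = G(n); since this holds over max(S) = 8 consecutive positions the period is 5 (pre-period 12).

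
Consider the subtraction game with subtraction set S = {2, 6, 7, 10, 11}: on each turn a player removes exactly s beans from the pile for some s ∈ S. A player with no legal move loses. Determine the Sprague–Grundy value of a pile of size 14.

n :  0  1  2  3  4  5  6  7  8  9 10 11 12 13 14
G :  0  0  1  1  0  0  1  1  2  0  3  1  2  0  3

3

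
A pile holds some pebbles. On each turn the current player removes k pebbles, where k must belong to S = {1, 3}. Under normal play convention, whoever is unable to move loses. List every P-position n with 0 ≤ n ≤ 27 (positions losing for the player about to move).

G(0) = 0
G(1) = mex{0} = 1
G(2) = mex{1} = 0
G(3) = mex{0,0} = 1
G(4) = mex{1,1} = 0
G(5) = mex{0,0} = 1
G(6) = mex{1,1} = 0
G(7) = mex{0,0} = 1
G(8) = mex{1,1} = 0
G(9) = mex{0,0} = 1
G(10) = mex{1,1} = 0
G(11) = mex{0,0} = 1
G(12) = mex{1,1} = 0
G(13) = mex{0,0} = 1
G(14) = mex{1,1} = 0
G(15) = mex{0,0} = 1
G(16) = mex{1,1} = 0
G(17) = mex{0,0} = 1
G(18) = mex{1,1} = 0
G(19) = mex{0,0} = 1
G(20) = mex{1,1} = 0
G(21) = mex{0,0} = 1
G(22) = mex{1,1} = 0
G(23) = mex{0,0} = 1
G(24) = mex{1,1} = 0
G(25) = mex{0,0} = 1
G(26) = mex{1,1} = 0
G(27) = mex{0,0} = 1
P-positions are exactly the n with G(n) = 0.

0, 2, 4, 6, 8, 10, 12, 14, 16, 18, 20, 22, 24, 26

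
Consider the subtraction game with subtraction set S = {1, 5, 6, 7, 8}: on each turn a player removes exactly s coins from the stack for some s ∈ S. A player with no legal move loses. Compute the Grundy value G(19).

n :  0  1  2  3  4  5  6  7  8  9 10 11 12 13 14 15 16 17 18 19
G :  0  1  0  1  0  1  2  3  2  3  2  3  4  0  1  0  1  0  1  2

2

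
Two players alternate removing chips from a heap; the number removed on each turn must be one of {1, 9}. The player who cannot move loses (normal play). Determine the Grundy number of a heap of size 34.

0

n :  0  1  2  3  4  5  6  7  8  9 10 11 12 13 14 15 16 17 18 19 20 21 22 23 24 25 26 27 28 29 30 31 32 33 34
G :  0  1  0  1  0  1  0  1  0  1  0  1  0  1  0  1  0  1  0  1  0  1  0  1  0  1  0  1  0  1  0  1  0  1  0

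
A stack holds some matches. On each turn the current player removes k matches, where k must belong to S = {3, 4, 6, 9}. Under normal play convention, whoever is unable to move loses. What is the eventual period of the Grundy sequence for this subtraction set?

n :  0  1  2  3  4  5  6  7  8  9 10 11 12 13 14 15 16 17 18 19 20 21 22 23 24 25
G :  0  0  0  1  1  1  2  2  2  3  3  3  0  0  0  1  1  1  2  2  2  3  3  3  0  0
G(n+12) = G(n) holds for n = 0,…,8 (a full window of length max(S) = 9), so the sequence is purely periodic with period 12.

12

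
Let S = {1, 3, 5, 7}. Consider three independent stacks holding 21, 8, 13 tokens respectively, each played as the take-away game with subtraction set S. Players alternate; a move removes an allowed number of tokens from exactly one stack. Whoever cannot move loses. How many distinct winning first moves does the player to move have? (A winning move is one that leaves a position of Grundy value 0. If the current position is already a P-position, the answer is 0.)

0

All stacks use S = {1, 3, 5, 7}:
G(0) = 0
G(1) = mex{0} = 1
G(2) = mex{1} = 0
G(3) = mex{0,0} = 1
G(4) = mex{1,1} = 0
G(5) = mex{0,0,0} = 1
G(6) = mex{1,1,1} = 0
G(7) = mex{0,0,0,0} = 1
G(8) = mex{1,1,1,1} = 0
G(9) = mex{0,0,0,0} = 1
G(10) = mex{1,1,1,1} = 0
G(11) = mex{0,0,0,0} = 1
G(12) = mex{1,1,1,1} = 0
G(13) = mex{0,0,0,0} = 1
G(14) = mex{1,1,1,1} = 0
G(15) = mex{0,0,0,0} = 1
G(16) = mex{1,1,1,1} = 0
G(17) = mex{0,0,0,0} = 1
G(18) = mex{1,1,1,1} = 0
G(19) = mex{0,0,0,0} = 1
G(20) = mex{1,1,1,1} = 0
G(21) = mex{0,0,0,0} = 1
Stack A: G(21) = 1.
Stack B: G(8) = 0.
Stack C: G(13) = 1.
Combined Grundy value = 1 ⊕ 0 ⊕ 1 = 0.
A winning move leaves total XOR = 0, i.e. changes one component's Grundy value g to g ⊕ X where X is the current total.
Stack A: target g' = 1⊕0 = 1, but every legal move changes the Grundy value (mex property), so 0 moves.
Stack B: target g' = 0⊕0 = 0, but every legal move changes the Grundy value (mex property), so 0 moves.
Stack C: target g' = 1⊕0 = 1, but every legal move changes the Grundy value (mex property), so 0 moves.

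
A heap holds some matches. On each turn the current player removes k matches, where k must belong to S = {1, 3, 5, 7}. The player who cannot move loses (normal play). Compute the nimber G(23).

n :  0  1  2  3  4  5  6  7  8  9 10 11 12 13 14 15 16 17 18 19 20 21 22 23
G :  0  1  0  1  0  1  0  1  0  1  0  1  0  1  0  1  0  1  0  1  0  1  0  1

1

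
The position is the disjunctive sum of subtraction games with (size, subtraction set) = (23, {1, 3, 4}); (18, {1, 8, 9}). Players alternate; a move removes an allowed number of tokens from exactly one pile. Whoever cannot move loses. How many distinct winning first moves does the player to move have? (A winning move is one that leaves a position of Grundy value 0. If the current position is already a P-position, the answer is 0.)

0

Pile A, S = {1, 3, 4}:
G(0) = 0
G(1) = mex{0} = 1
G(2) = mex{1} = 0
G(3) = mex{0,0} = 1
G(4) = mex{1,1,0} = 2
G(5) = mex{2,0,1} = 3
G(6) = mex{3,1,0} = 2
G(7) = mex{2,2,1} = 0
G(8) = mex{0,3,2} = 1
G(9) = mex{1,2,3} = 0
G(10) = mex{0,0,2} = 1
G(11) = mex{1,1,0} = 2
G(12) = mex{2,0,1} = 3
G(13) = mex{3,1,0} = 2
G(14) = mex{2,2,1} = 0
G(15) = mex{0,3,2} = 1
G(16) = mex{1,2,3} = 0
G(17) = mex{0,0,2} = 1
G(18) = mex{1,1,0} = 2
G(19) = mex{2,0,1} = 3
G(20) = mex{3,1,0} = 2
G(21) = mex{2,2,1} = 0
G(22) = mex{0,3,2} = 1
G(23) = mex{1,2,3} = 0
G_A(23) = 0.
Pile B, S = {1, 8, 9}:
n :  0  1  2  3  4  5  6  7  8  9 10 11 12 13 14 15 16 17 18
G :  0  1  0  1  0  1  0  1  2  3  2  3  2  3  2  3  0  1  0
G_B(18) = 0.
Combined Grundy value = 0 ⊕ 0 = 0.
A winning move leaves total XOR = 0, i.e. changes one component's Grundy value g to g ⊕ X where X is the current total.
Pile A: target g' = 0⊕0 = 0, but every legal move changes the Grundy value (mex property), so 0 moves.
Pile B: target g' = 0⊕0 = 0, but every legal move changes the Grundy value (mex property), so 0 moves.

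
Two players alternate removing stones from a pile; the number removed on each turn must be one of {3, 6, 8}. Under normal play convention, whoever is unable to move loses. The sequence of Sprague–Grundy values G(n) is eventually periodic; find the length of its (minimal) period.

n :  0  1  2  3  4  5  6  7  8  9 10 11 12 13 14 15 16 17 18 19 20 21 22 23
G :  0  0  0  1  1  1  2  2  2  3  3  0  0  0  1  1  1  2  2  2  3  3  0  0
G(n+11) = G(n) holds for n = 0,…,7 (a full window of length max(S) = 8), so the sequence is purely periodic with period 11.

11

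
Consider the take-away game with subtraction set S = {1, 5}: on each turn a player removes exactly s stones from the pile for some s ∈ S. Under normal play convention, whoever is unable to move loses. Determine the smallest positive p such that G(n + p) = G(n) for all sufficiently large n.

G(0) = 0
G(1) = mex{0} = 1
G(2) = mex{1} = 0
G(3) = mex{0} = 1
G(4) = mex{1} = 0
G(5) = mex{0,0} = 1
G(6) = mex{1,1} = 0
G(7) = mex{0,0} = 1
G(8) = mex{1,1} = 0
G(9) = mex{0,0} = 1
G(10) = mex{1,1} = 0
G(11) = mex{0,0} = 1
G(12) = mex{1,1} = 0
G(13) = mex{0,0} = 1
G(14) = mex{1,1} = 0
G(n+2) = G(n) holds for n = 0,…,4 (a full window of length max(S) = 5), so the sequence is purely periodic with period 2.

2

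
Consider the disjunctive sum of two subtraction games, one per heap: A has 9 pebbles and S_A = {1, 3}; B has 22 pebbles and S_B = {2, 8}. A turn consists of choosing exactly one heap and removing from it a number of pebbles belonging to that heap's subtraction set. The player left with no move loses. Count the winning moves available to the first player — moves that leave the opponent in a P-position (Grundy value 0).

0

Heap A, S = {1, 3}:
G(0) = 0
G(1) = mex{0} = 1
G(2) = mex{1} = 0
G(3) = mex{0,0} = 1
G(4) = mex{1,1} = 0
G(5) = mex{0,0} = 1
G(6) = mex{1,1} = 0
G(7) = mex{0,0} = 1
G(8) = mex{1,1} = 0
G(9) = mex{0,0} = 1
G_A(9) = 1.
Heap B, S = {2, 8}:
n :  0  1  2  3  4  5  6  7  8  9 10 11 12 13 14 15 16 17 18 19 20 21 22
G :  0  0  1  1  0  0  1  1  2  2  0  0  1  1  0  0  1  1  2  2  0  0  1
G_B(22) = 1.
Combined Grundy value = 1 ⊕ 1 = 0.
A winning move leaves total XOR = 0, i.e. changes one component's Grundy value g to g ⊕ X where X is the current total.
Heap A: target g' = 1⊕0 = 1, but every legal move changes the Grundy value (mex property), so 0 moves.
Heap B: target g' = 1⊕0 = 1, but every legal move changes the Grundy value (mex property), so 0 moves.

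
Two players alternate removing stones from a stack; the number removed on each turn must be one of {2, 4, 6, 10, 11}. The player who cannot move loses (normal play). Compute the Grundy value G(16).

n :  0  1  2  3  4  5  6  7  8  9 10 11 12 13 14 15 16
G :  0  0  1  1  2  2  3  3  0  0  1  1  2  2  3  3  0

0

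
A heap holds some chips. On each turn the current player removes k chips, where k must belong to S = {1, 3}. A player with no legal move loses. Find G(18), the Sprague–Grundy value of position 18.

0

n :  0  1  2  3  4  5  6  7  8  9 10 11 12 13 14 15 16 17 18
G :  0  1  0  1  0  1  0  1  0  1  0  1  0  1  0  1  0  1  0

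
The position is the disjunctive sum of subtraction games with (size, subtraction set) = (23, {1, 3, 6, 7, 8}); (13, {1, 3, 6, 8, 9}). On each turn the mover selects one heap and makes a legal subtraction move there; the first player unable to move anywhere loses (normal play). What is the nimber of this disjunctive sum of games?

Heap A, S = {1, 3, 6, 7, 8}:
G(0) = 0
G(1) = mex{0} = 1
G(2) = mex{1} = 0
G(3) = mex{0,0} = 1
G(4) = mex{1,1} = 0
G(5) = mex{0,0} = 1
G(6) = mex{1,1,0} = 2
G(7) = mex{2,0,1,0} = 3
G(8) = mex{3,1,0,1,0} = 2
G(9) = mex{2,2,1,0,1} = 3
G(10) = mex{3,3,0,1,0} = 2
G(11) = mex{2,2,1,0,1} = 3
G(12) = mex{3,3,2,1,0} = 4
G(13) = mex{4,2,3,2,1} = 0
G(14) = mex{0,3,2,3,2} = 1
G(15) = mex{1,4,3,2,3} = 0
G(16) = mex{0,0,2,3,2} = 1
G(17) = mex{1,1,3,2,3} = 0
G(18) = mex{0,0,4,3,2} = 1
G(19) = mex{1,1,0,4,3} = 2
G(20) = mex{2,0,1,0,4} = 3
G(21) = mex{3,1,0,1,0} = 2
G(22) = mex{2,2,1,0,1} = 3
G(23) = mex{3,3,0,1,0} = 2
G_A(23) = 2.
Heap B, S = {1, 3, 6, 8, 9}:
G(0) = 0
G(1) = mex{0} = 1
G(2) = mex{1} = 0
G(3) = mex{0,0} = 1
G(4) = mex{1,1} = 0
G(5) = mex{0,0} = 1
G(6) = mex{1,1,0} = 2
G(7) = mex{2,0,1} = 3
G(8) = mex{3,1,0,0} = 2
G(9) = mex{2,2,1,1,0} = 3
G(10) = mex{3,3,0,0,1} = 2
G(11) = mex{2,2,1,1,0} = 3
G(12) = mex{3,3,2,0,1} = 4
G(13) = mex{4,2,3,1,0} = 5
G_B(13) = 5.
Combined Grundy value = 2 ⊕ 5 = 7.

7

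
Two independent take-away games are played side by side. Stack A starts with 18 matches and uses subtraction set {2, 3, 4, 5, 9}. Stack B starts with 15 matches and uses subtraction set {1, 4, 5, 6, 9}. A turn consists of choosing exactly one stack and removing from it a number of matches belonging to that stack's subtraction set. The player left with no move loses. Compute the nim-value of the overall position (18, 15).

1

Stack A, S = {2, 3, 4, 5, 9}:
n :  0  1  2  3  4  5  6  7  8  9 10 11 12 13 14 15 16 17 18
G :  0  0  1  1  2  2  3  0  0  1  1  2  2  3  0  0  1  1  2
G_A(18) = 2.
Stack B, S = {1, 4, 5, 6, 9}:
n :  0  1  2  3  4  5  6  7  8  9 10 11 12 13 14 15
G :  0  1  0  1  2  3  2  3  4  5  0  1  0  1  2  3
G_B(15) = 3.
Combined Grundy value = 2 ⊕ 3 = 1.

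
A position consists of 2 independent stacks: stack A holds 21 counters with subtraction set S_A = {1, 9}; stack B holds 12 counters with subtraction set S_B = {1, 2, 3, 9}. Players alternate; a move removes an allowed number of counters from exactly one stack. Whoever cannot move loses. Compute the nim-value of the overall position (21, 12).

Stack A, S = {1, 9}:
G(0) = 0
G(1) = mex{0} = 1
G(2) = mex{1} = 0
G(3) = mex{0} = 1
G(4) = mex{1} = 0
G(5) = mex{0} = 1
G(6) = mex{1} = 0
G(7) = mex{0} = 1
G(8) = mex{1} = 0
G(9) = mex{0,0} = 1
G(10) = mex{1,1} = 0
G(11) = mex{0,0} = 1
G(12) = mex{1,1} = 0
G(13) = mex{0,0} = 1
G(14) = mex{1,1} = 0
G(15) = mex{0,0} = 1
G(16) = mex{1,1} = 0
G(17) = mex{0,0} = 1
G(18) = mex{1,1} = 0
G(19) = mex{0,0} = 1
G(20) = mex{1,1} = 0
G(21) = mex{0,0} = 1
G_A(21) = 1.
Stack B, S = {1, 2, 3, 9}:
G(0) = 0
G(1) = mex{0} = 1
G(2) = mex{1,0} = 2
G(3) = mex{2,1,0} = 3
G(4) = mex{3,2,1} = 0
G(5) = mex{0,3,2} = 1
G(6) = mex{1,0,3} = 2
G(7) = mex{2,1,0} = 3
G(8) = mex{3,2,1} = 0
G(9) = mex{0,3,2,0} = 1
G(10) = mex{1,0,3,1} = 2
G(11) = mex{2,1,0,2} = 3
G(12) = mex{3,2,1,3} = 0
G_B(12) = 0.
Combined Grundy value = 1 ⊕ 0 = 1.

1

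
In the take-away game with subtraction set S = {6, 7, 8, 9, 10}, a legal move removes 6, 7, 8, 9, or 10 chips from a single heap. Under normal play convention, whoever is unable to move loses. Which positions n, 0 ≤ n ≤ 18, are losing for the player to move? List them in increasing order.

n :  0  1  2  3  4  5  6  7  8  9 10 11 12 13 14 15 16 17 18
G :  0  0  0  0  0  0  1  1  1  1  1  1  2  2  2  2  0  0  0
P-positions are exactly the n with G(n) = 0.

0, 1, 2, 3, 4, 5, 16, 17, 18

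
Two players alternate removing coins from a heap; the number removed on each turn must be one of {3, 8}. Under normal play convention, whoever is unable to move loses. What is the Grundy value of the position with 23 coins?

G(0) = 0
G(1) = mex{} = 0
G(2) = mex{} = 0
G(3) = mex{0} = 1
G(4) = mex{0} = 1
G(5) = mex{0} = 1
G(6) = mex{1} = 0
G(7) = mex{1} = 0
G(8) = mex{1,0} = 2
G(9) = mex{0,0} = 1
G(10) = mex{0,0} = 1
G(11) = mex{2,1} = 0
G(12) = mex{1,1} = 0
G(13) = mex{1,1} = 0
G(14) = mex{0,0} = 1
G(15) = mex{0,0} = 1
G(16) = mex{0,2} = 1
G(17) = mex{1,1} = 0
G(18) = mex{1,1} = 0
G(19) = mex{1,0} = 2
G(20) = mex{0,0} = 1
G(21) = mex{0,0} = 1
G(22) = mex{2,1} = 0
G(23) = mex{1,1} = 0

0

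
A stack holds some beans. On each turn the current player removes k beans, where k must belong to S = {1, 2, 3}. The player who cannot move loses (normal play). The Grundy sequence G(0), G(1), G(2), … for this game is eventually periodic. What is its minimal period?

G(0) = 0
G(1) = mex{0} = 1
G(2) = mex{1,0} = 2
G(3) = mex{2,1,0} = 3
G(4) = mex{3,2,1} = 0
G(5) = mex{0,3,2} = 1
G(6) = mex{1,0,3} = 2
G(7) = mex{2,1,0} = 3
G(8) = mex{3,2,1} = 0
G(9) = mex{0,3,2} = 1
G(10) = mex{1,0,3} = 2
G(11) = mex{2,1,0} = 3
G(12) = mex{3,2,1} = 0
G(13) = mex{0,3,2} = 1
G(14) = mex{1,0,3} = 2
G(n+4) = G(n) holds for n = 0,…,2 (a full window of length max(S) = 3), so the sequence is purely periodic with period 4.

4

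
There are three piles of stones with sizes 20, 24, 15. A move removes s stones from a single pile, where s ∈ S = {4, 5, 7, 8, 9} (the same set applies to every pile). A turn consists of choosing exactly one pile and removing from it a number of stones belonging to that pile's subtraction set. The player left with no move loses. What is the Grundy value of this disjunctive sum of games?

All piles use S = {4, 5, 7, 8, 9}:
G(0) = 0
G(1) = mex{} = 0
G(2) = mex{} = 0
G(3) = mex{} = 0
G(4) = mex{0} = 1
G(5) = mex{0,0} = 1
G(6) = mex{0,0} = 1
G(7) = mex{0,0,0} = 1
G(8) = mex{1,0,0,0} = 2
G(9) = mex{1,1,0,0,0} = 2
G(10) = mex{1,1,0,0,0} = 2
G(11) = mex{1,1,1,0,0} = 2
G(12) = mex{2,1,1,1,0} = 3
G(13) = mex{2,2,1,1,1} = 0
G(14) = mex{2,2,1,1,1} = 0
G(15) = mex{2,2,2,1,1} = 0
G(16) = mex{3,2,2,2,1} = 0
G(17) = mex{0,3,2,2,2} = 1
G(18) = mex{0,0,2,2,2} = 1
G(19) = mex{0,0,3,2,2} = 1
G(20) = mex{0,0,0,3,2} = 1
G(21) = mex{1,0,0,0,3} = 2
G(22) = mex{1,1,0,0,0} = 2
G(23) = mex{1,1,0,0,0} = 2
G(24) = mex{1,1,1,0,0} = 2
Pile A: G(20) = 1.
Pile B: G(24) = 2.
Pile C: G(15) = 0.
Combined Grundy value = 1 ⊕ 2 ⊕ 0 = 3.

3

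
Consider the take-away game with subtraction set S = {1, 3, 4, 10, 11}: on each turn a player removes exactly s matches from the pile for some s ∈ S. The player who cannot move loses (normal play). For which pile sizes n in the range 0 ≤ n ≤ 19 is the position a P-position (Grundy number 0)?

n :  0  1  2  3  4  5  6  7  8  9 10 11 12 13 14 15 16 17 18 19
G :  0  1  0  1  2  3  2  0  1  0  1  2  3  2  0  1  0  1  2  3
P-positions are exactly the n with G(n) = 0.

0, 2, 7, 9, 14, 16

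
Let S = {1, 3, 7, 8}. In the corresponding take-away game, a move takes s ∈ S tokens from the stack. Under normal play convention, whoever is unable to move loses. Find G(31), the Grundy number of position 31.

1

G(0) = 0
G(1) = mex{0} = 1
G(2) = mex{1} = 0
G(3) = mex{0,0} = 1
G(4) = mex{1,1} = 0
G(5) = mex{0,0} = 1
G(6) = mex{1,1} = 0
G(7) = mex{0,0,0} = 1
G(8) = mex{1,1,1,0} = 2
G(9) = mex{2,0,0,1} = 3
G(10) = mex{3,1,1,0} = 2
G(11) = mex{2,2,0,1} = 3
G(12) = mex{3,3,1,0} = 2
G(13) = mex{2,2,0,1} = 3
G(14) = mex{3,3,1,0} = 2
G(15) = mex{2,2,2,1} = 0
G(16) = mex{0,3,3,2} = 1
G(17) = mex{1,2,2,3} = 0
G(18) = mex{0,0,3,2} = 1
G(19) = mex{1,1,2,3} = 0
G(20) = mex{0,0,3,2} = 1
G(21) = mex{1,1,2,3} = 0
G(22) = mex{0,0,0,2} = 1
G(23) = mex{1,1,1,0} = 2
G(24) = mex{2,0,0,1} = 3
G(25) = mex{3,1,1,0} = 2
G(26) = mex{2,2,0,1} = 3
G(27) = mex{3,3,1,0} = 2
G(28) = mex{2,2,0,1} = 3
G(29) = mex{3,3,1,0} = 2
G(30) = mex{2,2,2,1} = 0
G(31) = mex{0,3,3,2} = 1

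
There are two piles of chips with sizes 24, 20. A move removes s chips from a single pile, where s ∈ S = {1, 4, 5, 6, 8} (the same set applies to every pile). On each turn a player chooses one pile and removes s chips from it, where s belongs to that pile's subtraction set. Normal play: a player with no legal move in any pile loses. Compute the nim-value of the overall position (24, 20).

All piles use S = {1, 4, 5, 6, 8}:
n :  0  1  2  3  4  5  6  7  8  9 10 11 12 13 14 15 16 17 18 19 20 21 22 23 24
G :  0  1  0  1  2  3  2  3  4  0  1  0  1  2  3  2  3  4  0  1  0  1  2  3  2
Pile A: G(24) = 2.
Pile B: G(20) = 0.
Combined Grundy value = 2 ⊕ 0 = 2.

2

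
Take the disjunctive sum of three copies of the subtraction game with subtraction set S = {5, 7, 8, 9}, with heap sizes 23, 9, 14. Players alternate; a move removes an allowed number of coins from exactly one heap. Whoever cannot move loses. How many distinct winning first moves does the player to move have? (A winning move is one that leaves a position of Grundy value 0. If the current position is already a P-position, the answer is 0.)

0

All heaps use S = {5, 7, 8, 9}:
n :  0  1  2  3  4  5  6  7  8  9 10 11 12 13 14 15 16 17 18 19 20 21 22 23
G :  0  0  0  0  0  1  1  1  1  1  2  2  2  2  0  0  0  0  0  1  1  1  1  1
Heap A: G(23) = 1.
Heap B: G(9) = 1.
Heap C: G(14) = 0.
Combined Grundy value = 1 ⊕ 1 ⊕ 0 = 0.
A winning move leaves total XOR = 0, i.e. changes one component's Grundy value g to g ⊕ X where X is the current total.
Heap A: target g' = 1⊕0 = 1, but every legal move changes the Grundy value (mex property), so 0 moves.
Heap B: target g' = 1⊕0 = 1, but every legal move changes the Grundy value (mex property), so 0 moves.
Heap C: target g' = 0⊕0 = 0, but every legal move changes the Grundy value (mex property), so 0 moves.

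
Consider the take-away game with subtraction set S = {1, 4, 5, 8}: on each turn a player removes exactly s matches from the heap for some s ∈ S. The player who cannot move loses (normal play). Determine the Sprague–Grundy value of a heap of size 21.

1

G(0) = 0
G(1) = mex{0} = 1
G(2) = mex{1} = 0
G(3) = mex{0} = 1
G(4) = mex{1,0} = 2
G(5) = mex{2,1,0} = 3
G(6) = mex{3,0,1} = 2
G(7) = mex{2,1,0} = 3
G(8) = mex{3,2,1,0} = 4
G(9) = mex{4,3,2,1} = 0
G(10) = mex{0,2,3,0} = 1
G(11) = mex{1,3,2,1} = 0
G(12) = mex{0,4,3,2} = 1
G(13) = mex{1,0,4,3} = 2
G(14) = mex{2,1,0,2} = 3
G(15) = mex{3,0,1,3} = 2
G(16) = mex{2,1,0,4} = 3
G(17) = mex{3,2,1,0} = 4
G(18) = mex{4,3,2,1} = 0
G(19) = mex{0,2,3,0} = 1
G(20) = mex{1,3,2,1} = 0
G(21) = mex{0,4,3,2} = 1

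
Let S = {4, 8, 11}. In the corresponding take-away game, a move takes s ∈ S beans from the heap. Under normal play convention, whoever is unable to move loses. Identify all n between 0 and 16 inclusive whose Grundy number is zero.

n :  0  1  2  3  4  5  6  7  8  9 10 11 12 13 14 15 16
G :  0  0  0  0  1  1  1  1  2  2  2  2  3  3  3  0  0
P-positions are exactly the n with G(n) = 0.

0, 1, 2, 3, 15, 16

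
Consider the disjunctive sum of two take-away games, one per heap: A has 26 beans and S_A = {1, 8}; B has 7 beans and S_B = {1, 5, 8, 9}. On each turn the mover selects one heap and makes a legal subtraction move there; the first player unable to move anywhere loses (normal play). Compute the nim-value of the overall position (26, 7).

3

Heap A, S = {1, 8}:
G(0) = 0
G(1) = mex{0} = 1
G(2) = mex{1} = 0
G(3) = mex{0} = 1
G(4) = mex{1} = 0
G(5) = mex{0} = 1
G(6) = mex{1} = 0
G(7) = mex{0} = 1
G(8) = mex{1,0} = 2
G(9) = mex{2,1} = 0
G(10) = mex{0,0} = 1
G(11) = mex{1,1} = 0
G(12) = mex{0,0} = 1
G(13) = mex{1,1} = 0
G(14) = mex{0,0} = 1
G(15) = mex{1,1} = 0
G(16) = mex{0,2} = 1
G(17) = mex{1,0} = 2
G(18) = mex{2,1} = 0
G(19) = mex{0,0} = 1
G(20) = mex{1,1} = 0
G(21) = mex{0,0} = 1
G(22) = mex{1,1} = 0
G(23) = mex{0,0} = 1
G(24) = mex{1,1} = 0
G(25) = mex{0,2} = 1
G(26) = mex{1,0} = 2
G_A(26) = 2.
Heap B, S = {1, 5, 8, 9}:
G(0) = 0
G(1) = mex{0} = 1
G(2) = mex{1} = 0
G(3) = mex{0} = 1
G(4) = mex{1} = 0
G(5) = mex{0,0} = 1
G(6) = mex{1,1} = 0
G(7) = mex{0,0} = 1
G_B(7) = 1.
Combined Grundy value = 2 ⊕ 1 = 3.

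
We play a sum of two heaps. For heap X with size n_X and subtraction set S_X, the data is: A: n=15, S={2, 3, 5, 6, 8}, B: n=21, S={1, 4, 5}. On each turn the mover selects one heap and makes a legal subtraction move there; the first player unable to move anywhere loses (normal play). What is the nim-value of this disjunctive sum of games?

1

Heap A, S = {2, 3, 5, 6, 8}:
n :  0  1  2  3  4  5  6  7  8  9 10 11 12 13 14 15
G :  0  0  1  1  2  2  3  3  4  4  0  0  1  1  2  2
G_A(15) = 2.
Heap B, S = {1, 4, 5}:
G(0) = 0
G(1) = mex{0} = 1
G(2) = mex{1} = 0
G(3) = mex{0} = 1
G(4) = mex{1,0} = 2
G(5) = mex{2,1,0} = 3
G(6) = mex{3,0,1} = 2
G(7) = mex{2,1,0} = 3
G(8) = mex{3,2,1} = 0
G(9) = mex{0,3,2} = 1
G(10) = mex{1,2,3} = 0
G(11) = mex{0,3,2} = 1
G(12) = mex{1,0,3} = 2
G(13) = mex{2,1,0} = 3
G(14) = mex{3,0,1} = 2
G(15) = mex{2,1,0} = 3
G(16) = mex{3,2,1} = 0
G(17) = mex{0,3,2} = 1
G(18) = mex{1,2,3} = 0
G(19) = mex{0,3,2} = 1
G(20) = mex{1,0,3} = 2
G(21) = mex{2,1,0} = 3
G_B(21) = 3.
Combined Grundy value = 2 ⊕ 3 = 1.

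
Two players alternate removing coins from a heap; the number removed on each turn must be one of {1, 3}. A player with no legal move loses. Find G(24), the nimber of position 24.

n :  0  1  2  3  4  5  6  7  8  9 10 11 12 13 14 15 16 17 18 19 20 21 22 23 24
G :  0  1  0  1  0  1  0  1  0  1  0  1  0  1  0  1  0  1  0  1  0  1  0  1  0

0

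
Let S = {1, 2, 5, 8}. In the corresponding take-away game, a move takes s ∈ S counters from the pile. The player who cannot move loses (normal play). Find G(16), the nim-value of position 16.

n :  0  1  2  3  4  5  6  7  8  9 10 11 12 13 14 15 16
G :  0  1  2  0  1  2  0  1  2  0  1  2  0  1  2  0  1

1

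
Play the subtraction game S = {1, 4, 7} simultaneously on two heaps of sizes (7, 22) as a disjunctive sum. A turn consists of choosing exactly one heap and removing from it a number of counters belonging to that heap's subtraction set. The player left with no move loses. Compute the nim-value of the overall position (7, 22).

3

All heaps use S = {1, 4, 7}:
G(0) = 0
G(1) = mex{0} = 1
G(2) = mex{1} = 0
G(3) = mex{0} = 1
G(4) = mex{1,0} = 2
G(5) = mex{2,1} = 0
G(6) = mex{0,0} = 1
G(7) = mex{1,1,0} = 2
G(8) = mex{2,2,1} = 0
G(9) = mex{0,0,0} = 1
G(10) = mex{1,1,1} = 0
G(11) = mex{0,2,2} = 1
G(12) = mex{1,0,0} = 2
G(13) = mex{2,1,1} = 0
G(14) = mex{0,0,2} = 1
G(15) = mex{1,1,0} = 2
G(16) = mex{2,2,1} = 0
G(17) = mex{0,0,0} = 1
G(18) = mex{1,1,1} = 0
G(19) = mex{0,2,2} = 1
G(20) = mex{1,0,0} = 2
G(21) = mex{2,1,1} = 0
G(22) = mex{0,0,2} = 1
Heap A: G(7) = 2.
Heap B: G(22) = 1.
Combined Grundy value = 2 ⊕ 1 = 3.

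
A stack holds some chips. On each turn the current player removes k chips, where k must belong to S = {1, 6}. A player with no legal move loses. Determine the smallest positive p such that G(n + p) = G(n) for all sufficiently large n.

G(0) = 0
G(1) = mex{0} = 1
G(2) = mex{1} = 0
G(3) = mex{0} = 1
G(4) = mex{1} = 0
G(5) = mex{0} = 1
G(6) = mex{1,0} = 2
G(7) = mex{2,1} = 0
G(8) = mex{0,0} = 1
G(9) = mex{1,1} = 0
G(10) = mex{0,0} = 1
G(11) = mex{1,1} = 0
G(12) = mex{0,2} = 1
G(13) = mex{1,0} = 2
G(14) = mex{2,1} = 0
G(15) = mex{0,0} = 1
G(n+7) = G(n) holds for n = 0,…,5 (a full window of length max(S) = 6), so the sequence is purely periodic with period 7.

7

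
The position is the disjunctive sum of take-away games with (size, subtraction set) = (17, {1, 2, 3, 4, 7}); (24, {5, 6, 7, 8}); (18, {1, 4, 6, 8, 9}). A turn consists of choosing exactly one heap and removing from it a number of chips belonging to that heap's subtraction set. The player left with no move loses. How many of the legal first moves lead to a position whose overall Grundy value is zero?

Heap A, S = {1, 2, 3, 4, 7}:
n :  0  1  2  3  4  5  6  7  8  9 10 11 12 13 14 15 16 17
G :  0  1  2  3  4  0  1  2  3  4  0  1  2  3  4  0  1  2
G_A(17) = 2.
Heap B, S = {5, 6, 7, 8}:
G(0) = 0
G(1) = mex{} = 0
G(2) = mex{} = 0
G(3) = mex{} = 0
G(4) = mex{} = 0
G(5) = mex{0} = 1
G(6) = mex{0,0} = 1
G(7) = mex{0,0,0} = 1
G(8) = mex{0,0,0,0} = 1
G(9) = mex{0,0,0,0} = 1
G(10) = mex{1,0,0,0} = 2
G(11) = mex{1,1,0,0} = 2
G(12) = mex{1,1,1,0} = 2
G(13) = mex{1,1,1,1} = 0
G(14) = mex{1,1,1,1} = 0
G(15) = mex{2,1,1,1} = 0
G(16) = mex{2,2,1,1} = 0
G(17) = mex{2,2,2,1} = 0
G(18) = mex{0,2,2,2} = 1
G(19) = mex{0,0,2,2} = 1
G(20) = mex{0,0,0,2} = 1
G(21) = mex{0,0,0,0} = 1
G(22) = mex{0,0,0,0} = 1
G(23) = mex{1,0,0,0} = 2
G(24) = mex{1,1,0,0} = 2
G_B(24) = 2.
Heap C, S = {1, 4, 6, 8, 9}:
G(0) = 0
G(1) = mex{0} = 1
G(2) = mex{1} = 0
G(3) = mex{0} = 1
G(4) = mex{1,0} = 2
G(5) = mex{2,1} = 0
G(6) = mex{0,0,0} = 1
G(7) = mex{1,1,1} = 0
G(8) = mex{0,2,0,0} = 1
G(9) = mex{1,0,1,1,0} = 2
G(10) = mex{2,1,2,0,1} = 3
G(11) = mex{3,0,0,1,0} = 2
G(12) = mex{2,1,1,2,1} = 0
G(13) = mex{0,2,0,0,2} = 1
G(14) = mex{1,3,1,1,0} = 2
G(15) = mex{2,2,2,0,1} = 3
G(16) = mex{3,0,3,1,0} = 2
G(17) = mex{2,1,2,2,1} = 0
G(18) = mex{0,2,0,3,2} = 1
G_C(18) = 1.
Combined Grundy value = 2 ⊕ 2 ⊕ 1 = 1.
A winning move leaves total XOR = 0, i.e. changes one component's Grundy value g to g ⊕ X where X is the current total.
Heap A: need g' = 2⊕1 = 3. Options: 17−1→G=1, 17−2→G=0, 17−3→G=4, 17−4→G=3, 17−7→G=0. Hits: 1.
Heap B: need g' = 2⊕1 = 3. Options: 24−5→G=1, 24−6→G=1, 24−7→G=0, 24−8→G=0. Hits: 0.
Heap C: need g' = 1⊕1 = 0. Options: 18−1→G=0, 18−4→G=2, 18−6→G=0, 18−8→G=3, 18−9→G=2. Hits: 2.

3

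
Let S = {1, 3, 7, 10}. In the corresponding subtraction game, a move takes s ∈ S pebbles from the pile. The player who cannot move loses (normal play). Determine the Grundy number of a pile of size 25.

0

n :  0  1  2  3  4  5  6  7  8  9 10 11 12 13 14 15 16 17 18 19 20 21 22 23 24 25
G :  0  1  0  1  0  1  0  1  0  1  2  3  2  3  2  3  2  0  1  0  1  0  1  0  1  0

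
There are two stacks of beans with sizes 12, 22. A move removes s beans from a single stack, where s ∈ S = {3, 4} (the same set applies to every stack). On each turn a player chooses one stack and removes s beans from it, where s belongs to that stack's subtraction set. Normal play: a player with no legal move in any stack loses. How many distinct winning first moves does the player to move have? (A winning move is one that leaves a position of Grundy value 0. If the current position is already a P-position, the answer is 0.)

All stacks use S = {3, 4}:
n :  0  1  2  3  4  5  6  7  8  9 10 11 12 13 14 15 16 17 18 19 20 21 22
G :  0  0  0  1  1  1  2  0  0  0  1  1  1  2  0  0  0  1  1  1  2  0  0
Stack A: G(12) = 1.
Stack B: G(22) = 0.
Combined Grundy value = 1 ⊕ 0 = 1.
A winning move leaves total XOR = 0, i.e. changes one component's Grundy value g to g ⊕ X where X is the current total.
Stack A: need g' = 1⊕1 = 0. Options: 12−3→G=0, 12−4→G=0. Hits: 2.
Stack B: need g' = 0⊕1 = 1. Options: 22−3→G=1, 22−4→G=1. Hits: 2.

4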